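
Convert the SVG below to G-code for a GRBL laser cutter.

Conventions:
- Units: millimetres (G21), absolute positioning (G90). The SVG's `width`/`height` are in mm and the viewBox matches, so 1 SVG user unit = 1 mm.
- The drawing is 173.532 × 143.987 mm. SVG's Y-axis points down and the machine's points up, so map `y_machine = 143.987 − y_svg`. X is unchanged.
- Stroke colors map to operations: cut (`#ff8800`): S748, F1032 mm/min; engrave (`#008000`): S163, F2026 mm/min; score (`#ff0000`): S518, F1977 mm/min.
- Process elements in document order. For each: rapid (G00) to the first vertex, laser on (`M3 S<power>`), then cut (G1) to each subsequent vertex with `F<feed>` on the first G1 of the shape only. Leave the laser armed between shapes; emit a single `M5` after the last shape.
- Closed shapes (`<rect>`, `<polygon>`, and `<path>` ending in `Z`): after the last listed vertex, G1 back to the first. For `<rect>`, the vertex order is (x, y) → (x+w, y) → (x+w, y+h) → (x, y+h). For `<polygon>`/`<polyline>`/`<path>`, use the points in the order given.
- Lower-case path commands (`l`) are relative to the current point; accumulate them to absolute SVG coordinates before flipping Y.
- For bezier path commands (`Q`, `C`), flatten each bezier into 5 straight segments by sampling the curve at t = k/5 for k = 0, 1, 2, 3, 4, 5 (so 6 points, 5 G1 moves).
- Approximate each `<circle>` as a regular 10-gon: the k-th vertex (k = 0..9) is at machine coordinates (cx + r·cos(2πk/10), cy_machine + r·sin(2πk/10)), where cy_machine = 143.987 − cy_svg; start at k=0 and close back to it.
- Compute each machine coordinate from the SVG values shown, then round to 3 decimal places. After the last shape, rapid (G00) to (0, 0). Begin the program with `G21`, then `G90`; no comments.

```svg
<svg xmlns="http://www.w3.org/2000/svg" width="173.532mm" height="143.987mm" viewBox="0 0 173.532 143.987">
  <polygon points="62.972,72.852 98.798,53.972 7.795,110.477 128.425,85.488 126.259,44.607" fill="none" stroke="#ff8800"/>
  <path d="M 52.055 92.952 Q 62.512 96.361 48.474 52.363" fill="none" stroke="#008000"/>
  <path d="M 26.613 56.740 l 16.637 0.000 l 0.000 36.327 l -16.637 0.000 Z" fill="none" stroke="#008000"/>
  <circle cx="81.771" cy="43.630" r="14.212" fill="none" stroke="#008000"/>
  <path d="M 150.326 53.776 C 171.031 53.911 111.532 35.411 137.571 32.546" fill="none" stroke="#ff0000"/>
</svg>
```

G21
G90
G00 X62.972 Y71.135
M3 S748
G1 X98.798 Y90.015 F1032
G1 X7.795 Y33.510
G1 X128.425 Y58.499
G1 X126.259 Y99.380
G1 X62.972 Y71.135
G00 X52.055 Y51.035
M3 S163
G1 X55.258 Y51.568 F2026
G1 X56.501 Y55.893
G1 X55.785 Y64.011
G1 X53.109 Y75.921
G1 X48.474 Y91.624
G00 X26.613 Y87.247
M3 S163
G1 X43.250 Y87.247 F2026
G1 X43.250 Y50.920
G1 X26.613 Y50.920
G1 X26.613 Y87.247
G00 X95.983 Y100.357
M3 S163
G1 X93.269 Y108.711 F2026
G1 X86.163 Y113.873
G1 X77.379 Y113.873
G1 X70.273 Y108.711
G1 X67.559 Y100.357
G1 X70.273 Y92.003
G1 X77.379 Y86.841
G1 X86.163 Y86.841
G1 X93.269 Y92.003
G1 X95.983 Y100.357
G00 X150.326 Y90.211
M3 S518
G1 X154.450 Y92.092 F1977
G1 X147.282 Y96.801
G1 X136.775 Y102.691
G1 X130.886 Y108.120
G1 X137.571 Y111.441
M5
G00 X0.000 Y0.000

1 u = 1 mm; y_m = 143.987 − y.

[1] `<polygon>` closed polygon, #ff8800→cut S748 F1032: (62.972,71.135) → (98.798,90.015) → (7.795,33.510) → (128.425,58.499) → (126.259,99.380) → (62.972,71.135) (closed)

[2] `<path>` quadratic bezier, #008000→engrave S163 F2026: (52.055,51.035) → (55.258,51.568) → (56.501,55.893) → (55.785,64.011) → (53.109,75.921) → (48.474,91.624)

[3] `<path>` rectangle, #008000→engrave S163 F2026: (26.613,87.247) → (43.250,87.247) → (43.250,50.920) → (26.613,50.920) → (26.613,87.247) (closed)

[4] `<circle>` circle, #008000→engrave S163 F2026: (95.983,100.357) → (93.269,108.711) → (86.163,113.873) → (77.379,113.873) → (70.273,108.711) → (67.559,100.357) → (70.273,92.003) → (77.379,86.841) → (86.163,86.841) → (93.269,92.003) → (95.983,100.357) (closed)

[5] `<path>` cubic bezier, #ff0000→score S518 F1977: (150.326,90.211) → (154.450,92.092) → (147.282,96.801) → (136.775,102.691) → (130.886,108.120) → (137.571,111.441)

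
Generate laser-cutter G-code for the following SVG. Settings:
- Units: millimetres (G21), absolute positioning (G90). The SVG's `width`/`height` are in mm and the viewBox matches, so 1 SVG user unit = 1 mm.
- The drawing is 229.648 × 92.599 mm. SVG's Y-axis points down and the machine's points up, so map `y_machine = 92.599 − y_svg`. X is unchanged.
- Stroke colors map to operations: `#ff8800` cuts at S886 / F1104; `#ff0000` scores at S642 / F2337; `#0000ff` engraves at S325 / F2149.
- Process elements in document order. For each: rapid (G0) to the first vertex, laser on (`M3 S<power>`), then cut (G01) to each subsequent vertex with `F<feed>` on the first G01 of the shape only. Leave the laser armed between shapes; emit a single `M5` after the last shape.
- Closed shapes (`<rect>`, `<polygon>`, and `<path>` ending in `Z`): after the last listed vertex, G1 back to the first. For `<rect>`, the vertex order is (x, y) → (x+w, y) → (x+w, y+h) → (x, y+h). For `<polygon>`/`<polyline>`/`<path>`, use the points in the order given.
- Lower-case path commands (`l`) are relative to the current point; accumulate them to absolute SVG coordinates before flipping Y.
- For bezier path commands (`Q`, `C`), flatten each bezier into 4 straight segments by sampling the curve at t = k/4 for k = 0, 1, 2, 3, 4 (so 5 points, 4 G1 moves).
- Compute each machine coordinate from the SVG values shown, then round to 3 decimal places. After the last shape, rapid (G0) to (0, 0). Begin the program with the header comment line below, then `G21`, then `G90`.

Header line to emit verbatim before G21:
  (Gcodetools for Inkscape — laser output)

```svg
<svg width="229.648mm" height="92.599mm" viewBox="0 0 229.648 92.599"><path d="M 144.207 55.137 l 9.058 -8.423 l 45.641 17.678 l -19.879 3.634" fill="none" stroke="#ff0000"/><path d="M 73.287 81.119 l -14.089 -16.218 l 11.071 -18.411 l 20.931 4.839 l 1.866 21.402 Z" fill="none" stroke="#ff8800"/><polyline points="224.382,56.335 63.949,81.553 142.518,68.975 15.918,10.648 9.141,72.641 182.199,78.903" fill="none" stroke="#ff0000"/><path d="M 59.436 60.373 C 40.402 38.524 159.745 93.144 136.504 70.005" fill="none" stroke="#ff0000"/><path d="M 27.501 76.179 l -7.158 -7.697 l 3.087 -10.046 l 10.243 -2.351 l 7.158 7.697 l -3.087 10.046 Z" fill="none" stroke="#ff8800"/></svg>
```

(Gcodetools for Inkscape — laser output)
G21
G90
G0 X144.207 Y37.462
M3 S642
G01 X153.265 Y45.885 F2337
G01 X198.906 Y28.207
G01 X179.027 Y24.573
G0 X73.287 Y11.480
M3 S886
G01 X59.198 Y27.698 F1104
G01 X70.269 Y46.109
G01 X91.200 Y41.270
G01 X93.066 Y19.868
G01 X73.287 Y11.480
G0 X224.382 Y36.264
M3 S642
G01 X63.949 Y11.046 F2337
G01 X142.518 Y23.624
G01 X15.918 Y81.951
G01 X9.141 Y19.958
G01 X182.199 Y13.696
G0 X59.436 Y32.226
M3 S642
G01 X66.716 Y36.685 F2337
G01 X99.548 Y26.926
G01 X131.590 Y17.410
G01 X136.504 Y22.594
G0 X27.501 Y16.420
M3 S886
G01 X20.343 Y24.117 F1104
G01 X23.430 Y34.163
G01 X33.673 Y36.514
G01 X40.831 Y28.817
G01 X37.744 Y18.771
G01 X27.501 Y16.420
M5
G0 X0.000 Y0.000

Since the viewBox matches the mm dimensions, user units are millimetres directly. The only transform is the Y-flip y_m = 92.599 − y_svg.

Shape 1 is a open polyline drawn with `<path>`. Its stroke #ff0000 means score at S642, F2337. After flipping Y the toolpath is (144.207,37.462) → (153.265,45.885) → (198.906,28.207) → (179.027,24.573).

Shape 2 is a regular polygon drawn with `<path>`. Its stroke #ff8800 means cut at S886, F1104. After flipping Y the toolpath is (73.287,11.480) → (59.198,27.698) → (70.269,46.109) → (91.200,41.270) → (93.066,19.868) → (73.287,11.480), returning to the start.

Shape 3 is a open polyline drawn with `<polyline>`. Its stroke #ff0000 means score at S642, F2337. After flipping Y the toolpath is (224.382,36.264) → (63.949,11.046) → (142.518,23.624) → (15.918,81.951) → (9.141,19.958) → (182.199,13.696).

Shape 4 is a cubic bezier drawn with `<path>`. Its stroke #ff0000 means score at S642, F2337. After flipping Y the toolpath is (59.436,32.226) → (66.716,36.685) → (99.548,26.926) → (131.590,17.410) → (136.504,22.594).

Shape 5 is a regular polygon drawn with `<path>`. Its stroke #ff8800 means cut at S886, F1104. After flipping Y the toolpath is (27.501,16.420) → (20.343,24.117) → (23.430,34.163) → (33.673,36.514) → (40.831,28.817) → (37.744,18.771) → (27.501,16.420), returning to the start.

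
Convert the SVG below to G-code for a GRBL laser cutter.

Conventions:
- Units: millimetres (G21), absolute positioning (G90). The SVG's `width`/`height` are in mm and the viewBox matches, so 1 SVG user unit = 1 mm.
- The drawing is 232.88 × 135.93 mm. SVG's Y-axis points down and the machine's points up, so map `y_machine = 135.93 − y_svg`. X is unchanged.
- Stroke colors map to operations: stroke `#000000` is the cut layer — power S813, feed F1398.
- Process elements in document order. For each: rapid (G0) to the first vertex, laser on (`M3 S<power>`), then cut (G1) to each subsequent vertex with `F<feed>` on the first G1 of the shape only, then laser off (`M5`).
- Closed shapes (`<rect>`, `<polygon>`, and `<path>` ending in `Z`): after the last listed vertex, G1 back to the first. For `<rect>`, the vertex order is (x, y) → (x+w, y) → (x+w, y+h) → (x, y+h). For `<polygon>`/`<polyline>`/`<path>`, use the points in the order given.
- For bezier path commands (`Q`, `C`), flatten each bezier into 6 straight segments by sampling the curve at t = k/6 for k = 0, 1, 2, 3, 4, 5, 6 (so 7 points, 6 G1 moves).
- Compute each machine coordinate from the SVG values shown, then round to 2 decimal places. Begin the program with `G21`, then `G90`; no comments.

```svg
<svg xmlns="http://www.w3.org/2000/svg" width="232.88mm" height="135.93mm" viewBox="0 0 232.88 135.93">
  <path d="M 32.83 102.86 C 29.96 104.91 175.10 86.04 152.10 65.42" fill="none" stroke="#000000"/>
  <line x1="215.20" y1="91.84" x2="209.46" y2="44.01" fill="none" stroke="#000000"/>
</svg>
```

G21
G90
G0 X32.83 Y33.07
M3 S813
G1 X42.27 Y33.70 F1398
G1 X67.59 Y37.28
G1 X100.01 Y43.29
G1 X130.76 Y51.18
G1 X151.05 Y60.43
G1 X152.10 Y70.51
M5
G0 X215.20 Y44.09
M3 S813
G1 X209.46 Y91.92 F1398
M5

viewBox `0 0 232.88 135.93` with mm width/height → 1 unit = 1 mm. Flip: y_m = 135.93 − y_svg.

**Shape 1** — `<path>` cubic bezier, stroke `#000000` → cut (S813, F1398). Control points (SVG): P0=(32.83,102.86), P1=(29.96,104.91), P2=(175.10,86.04), P3=(152.10,65.42); sampled at t=k/6. Machine vertices: (32.83,33.07) → (42.27,33.70) → (67.59,37.28) → (100.01,43.29) → (130.76,51.18) → (151.05,60.43) → (152.10,70.51). Open path.

**Shape 2** — `<line>` line segment, stroke `#000000` → cut (S813, F1398). Machine vertices: (215.20,44.09) → (209.46,91.92). Open path.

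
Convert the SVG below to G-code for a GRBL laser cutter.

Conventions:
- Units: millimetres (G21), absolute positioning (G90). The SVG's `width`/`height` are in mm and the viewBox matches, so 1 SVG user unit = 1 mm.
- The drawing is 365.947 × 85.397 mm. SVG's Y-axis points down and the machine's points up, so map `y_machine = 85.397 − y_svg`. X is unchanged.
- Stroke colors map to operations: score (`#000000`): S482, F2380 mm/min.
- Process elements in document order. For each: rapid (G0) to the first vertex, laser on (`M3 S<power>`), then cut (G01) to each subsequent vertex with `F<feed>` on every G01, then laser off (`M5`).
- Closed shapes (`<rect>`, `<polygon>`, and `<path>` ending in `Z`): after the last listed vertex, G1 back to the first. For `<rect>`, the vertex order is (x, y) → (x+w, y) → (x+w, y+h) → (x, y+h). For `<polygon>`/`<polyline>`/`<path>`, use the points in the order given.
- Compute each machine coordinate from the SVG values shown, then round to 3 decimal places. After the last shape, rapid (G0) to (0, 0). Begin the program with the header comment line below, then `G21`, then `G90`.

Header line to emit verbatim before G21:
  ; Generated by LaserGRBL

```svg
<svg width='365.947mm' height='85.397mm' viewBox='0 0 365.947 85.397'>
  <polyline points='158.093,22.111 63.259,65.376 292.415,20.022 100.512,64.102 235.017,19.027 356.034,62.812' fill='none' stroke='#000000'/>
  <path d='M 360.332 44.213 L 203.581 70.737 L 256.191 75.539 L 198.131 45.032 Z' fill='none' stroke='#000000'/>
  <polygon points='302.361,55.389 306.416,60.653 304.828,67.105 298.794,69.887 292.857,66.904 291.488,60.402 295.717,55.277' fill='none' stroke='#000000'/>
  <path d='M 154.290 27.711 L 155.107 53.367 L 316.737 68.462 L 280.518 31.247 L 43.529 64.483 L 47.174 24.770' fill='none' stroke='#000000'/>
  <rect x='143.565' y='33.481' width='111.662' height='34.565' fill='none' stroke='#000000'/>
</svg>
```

Since the viewBox matches the mm dimensions, user units are millimetres directly. The only transform is the Y-flip y_m = 85.397 − y_svg.

Shape 1 is a open polyline drawn with `<polyline>`. Its stroke #000000 means score at S482, F2380. After flipping Y the toolpath is (158.093,63.286) → (63.259,20.021) → (292.415,65.375) → (100.512,21.295) → (235.017,66.370) → (356.034,22.585).

Shape 2 is a closed polygon drawn with `<path>`. Its stroke #000000 means score at S482, F2380. After flipping Y the toolpath is (360.332,41.184) → (203.581,14.660) → (256.191,9.858) → (198.131,40.365) → (360.332,41.184), returning to the start.

Shape 3 is a regular polygon drawn with `<polygon>`. Its stroke #000000 means score at S482, F2380. After flipping Y the toolpath is (302.361,30.008) → (306.416,24.744) → (304.828,18.292) → (298.794,15.510) → (292.857,18.493) → (291.488,24.995) → (295.717,30.120) → (302.361,30.008), returning to the start.

Shape 4 is a open polyline drawn with `<path>`. Its stroke #000000 means score at S482, F2380. After flipping Y the toolpath is (154.290,57.686) → (155.107,32.030) → (316.737,16.935) → (280.518,54.150) → (43.529,20.914) → (47.174,60.627).

Shape 5 is a rectangle drawn with `<rect>`. Its stroke #000000 means score at S482, F2380. After flipping Y the toolpath is (143.565,51.916) → (255.227,51.916) → (255.227,17.351) → (143.565,17.351) → (143.565,51.916), returning to the start.

; Generated by LaserGRBL
G21
G90
G0 X158.093 Y63.286
M3 S482
G01 X63.259 Y20.021 F2380
G01 X292.415 Y65.375 F2380
G01 X100.512 Y21.295 F2380
G01 X235.017 Y66.370 F2380
G01 X356.034 Y22.585 F2380
M5
G0 X360.332 Y41.184
M3 S482
G01 X203.581 Y14.660 F2380
G01 X256.191 Y9.858 F2380
G01 X198.131 Y40.365 F2380
G01 X360.332 Y41.184 F2380
M5
G0 X302.361 Y30.008
M3 S482
G01 X306.416 Y24.744 F2380
G01 X304.828 Y18.292 F2380
G01 X298.794 Y15.510 F2380
G01 X292.857 Y18.493 F2380
G01 X291.488 Y24.995 F2380
G01 X295.717 Y30.120 F2380
G01 X302.361 Y30.008 F2380
M5
G0 X154.290 Y57.686
M3 S482
G01 X155.107 Y32.030 F2380
G01 X316.737 Y16.935 F2380
G01 X280.518 Y54.150 F2380
G01 X43.529 Y20.914 F2380
G01 X47.174 Y60.627 F2380
M5
G0 X143.565 Y51.916
M3 S482
G01 X255.227 Y51.916 F2380
G01 X255.227 Y17.351 F2380
G01 X143.565 Y17.351 F2380
G01 X143.565 Y51.916 F2380
M5
G0 X0.000 Y0.000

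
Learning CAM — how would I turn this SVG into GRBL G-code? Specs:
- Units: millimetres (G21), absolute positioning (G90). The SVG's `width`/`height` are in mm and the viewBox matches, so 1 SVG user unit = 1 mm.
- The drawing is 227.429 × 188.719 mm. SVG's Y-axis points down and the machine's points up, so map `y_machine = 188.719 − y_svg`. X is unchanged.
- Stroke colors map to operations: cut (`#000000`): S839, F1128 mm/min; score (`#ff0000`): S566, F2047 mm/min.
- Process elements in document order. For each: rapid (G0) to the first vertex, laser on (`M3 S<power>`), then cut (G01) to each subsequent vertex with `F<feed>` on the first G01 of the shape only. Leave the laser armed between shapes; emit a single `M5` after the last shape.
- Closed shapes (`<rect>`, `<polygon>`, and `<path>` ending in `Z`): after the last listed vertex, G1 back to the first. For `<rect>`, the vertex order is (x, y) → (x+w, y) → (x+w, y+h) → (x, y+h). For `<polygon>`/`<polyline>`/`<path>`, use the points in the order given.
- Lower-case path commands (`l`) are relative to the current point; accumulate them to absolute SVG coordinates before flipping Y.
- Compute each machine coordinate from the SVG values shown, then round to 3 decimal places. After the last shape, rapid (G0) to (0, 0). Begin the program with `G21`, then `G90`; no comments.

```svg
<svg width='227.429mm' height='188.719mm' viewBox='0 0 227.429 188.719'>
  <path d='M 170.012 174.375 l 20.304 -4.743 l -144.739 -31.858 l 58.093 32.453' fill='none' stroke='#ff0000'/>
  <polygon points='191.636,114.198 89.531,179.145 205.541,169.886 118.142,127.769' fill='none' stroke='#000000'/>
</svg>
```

G21
G90
G0 X170.012 Y14.344
M3 S566
G01 X190.316 Y19.087 F2047
G01 X45.577 Y50.945
G01 X103.670 Y18.492
G0 X191.636 Y74.521
M3 S839
G01 X89.531 Y9.574 F1128
G01 X205.541 Y18.833
G01 X118.142 Y60.950
G01 X191.636 Y74.521
M5
G0 X0.000 Y0.000

viewBox `0 0 227.429 188.719` with mm width/height → 1 unit = 1 mm. Flip: y_m = 188.719 − y_svg.

**Shape 1** — `<path>` open polyline, stroke `#ff0000` → score (S566, F2047). Machine vertices: (170.012,14.344) → (190.316,19.087) → (45.577,50.945) → (103.670,18.492). Open path.

**Shape 2** — `<polygon>` closed polygon, stroke `#000000` → cut (S839, F1128). Machine vertices: (191.636,74.521) → (89.531,9.574) → (205.541,18.833) → (118.142,60.950) → (191.636,74.521). Closed: final G1 returns to the first vertex.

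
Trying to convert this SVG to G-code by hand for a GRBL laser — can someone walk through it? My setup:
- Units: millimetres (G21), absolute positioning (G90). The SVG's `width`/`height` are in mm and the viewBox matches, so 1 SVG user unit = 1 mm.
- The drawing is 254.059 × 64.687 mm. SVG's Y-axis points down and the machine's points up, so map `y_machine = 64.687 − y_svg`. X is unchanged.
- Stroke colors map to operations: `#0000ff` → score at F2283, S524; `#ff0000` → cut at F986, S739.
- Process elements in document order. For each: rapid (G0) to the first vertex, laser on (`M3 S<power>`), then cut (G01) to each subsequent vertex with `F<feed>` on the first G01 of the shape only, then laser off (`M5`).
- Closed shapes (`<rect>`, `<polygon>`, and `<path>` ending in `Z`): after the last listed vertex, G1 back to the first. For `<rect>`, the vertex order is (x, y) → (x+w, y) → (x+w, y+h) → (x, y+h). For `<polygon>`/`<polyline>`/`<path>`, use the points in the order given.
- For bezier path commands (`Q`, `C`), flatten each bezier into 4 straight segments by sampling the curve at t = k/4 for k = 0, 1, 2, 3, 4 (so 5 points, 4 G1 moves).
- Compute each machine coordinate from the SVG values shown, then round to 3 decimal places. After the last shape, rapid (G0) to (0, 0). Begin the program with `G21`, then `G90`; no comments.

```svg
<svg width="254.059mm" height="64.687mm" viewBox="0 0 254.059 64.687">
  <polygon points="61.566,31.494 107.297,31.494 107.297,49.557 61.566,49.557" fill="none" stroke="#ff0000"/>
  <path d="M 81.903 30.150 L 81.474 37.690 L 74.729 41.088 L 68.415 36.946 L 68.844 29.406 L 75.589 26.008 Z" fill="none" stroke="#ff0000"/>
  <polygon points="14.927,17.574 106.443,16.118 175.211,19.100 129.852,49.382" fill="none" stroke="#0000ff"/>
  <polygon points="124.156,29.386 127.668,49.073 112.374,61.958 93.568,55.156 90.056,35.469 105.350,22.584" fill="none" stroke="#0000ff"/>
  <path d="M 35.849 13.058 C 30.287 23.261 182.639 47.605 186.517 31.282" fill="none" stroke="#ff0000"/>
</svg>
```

G21
G90
G0 X61.566 Y33.193
M3 S739
G01 X107.297 Y33.193 F986
G01 X107.297 Y15.130
G01 X61.566 Y15.130
G01 X61.566 Y33.193
M5
G0 X81.903 Y34.537
M3 S739
G01 X81.474 Y26.997 F986
G01 X74.729 Y23.599
G01 X68.415 Y27.741
G01 X68.844 Y35.281
G01 X75.589 Y38.679
G01 X81.903 Y34.537
M5
G0 X14.927 Y47.113
M3 S524
G01 X106.443 Y48.569 F2283
G01 X175.211 Y45.587
G01 X129.852 Y15.305
G01 X14.927 Y47.113
M5
G0 X124.156 Y35.301
M3 S524
G01 X127.668 Y15.614 F2283
G01 X112.374 Y2.729
G01 X93.568 Y9.531
G01 X90.056 Y29.218
G01 X105.350 Y42.103
G01 X124.156 Y35.301
M5
G0 X35.849 Y51.629
M3 S739
G01 X56.499 Y42.182 F986
G01 X107.643 Y32.570
G01 X160.557 Y27.931
G01 X186.517 Y33.405
M5
G0 X0.000 Y0.000

viewBox `0 0 254.059 64.687` with mm width/height → 1 unit = 1 mm. Flip: y_m = 64.687 − y_svg.

**Shape 1** — `<polygon>` rectangle, stroke `#ff0000` → cut (S739, F986). Machine vertices: (61.566,33.193) → (107.297,33.193) → (107.297,15.130) → (61.566,15.130) → (61.566,33.193). Closed: final G1 returns to the first vertex.

**Shape 2** — `<path>` regular polygon, stroke `#ff0000` → cut (S739, F986). Machine vertices: (81.903,34.537) → (81.474,26.997) → (74.729,23.599) → (68.415,27.741) → (68.844,35.281) → (75.589,38.679) → (81.903,34.537). Closed: final G1 returns to the first vertex.

**Shape 3** — `<polygon>` closed polygon, stroke `#0000ff` → score (S524, F2283). Machine vertices: (14.927,47.113) → (106.443,48.569) → (175.211,45.587) → (129.852,15.305) → (14.927,47.113). Closed: final G1 returns to the first vertex.

**Shape 4** — `<polygon>` regular polygon, stroke `#0000ff` → score (S524, F2283). Machine vertices: (124.156,35.301) → (127.668,15.614) → (112.374,2.729) → (93.568,9.531) → (90.056,29.218) → (105.350,42.103) → (124.156,35.301). Closed: final G1 returns to the first vertex.

**Shape 5** — `<path>` cubic bezier, stroke `#ff0000` → cut (S739, F986). Control points (SVG): P0=(35.849,13.058), P1=(30.287,23.261), P2=(182.639,47.605), P3=(186.517,31.282); sampled at t=k/4. Machine vertices: (35.849,51.629) → (56.499,42.182) → (107.643,32.570) → (160.557,27.931) → (186.517,33.405). Open path.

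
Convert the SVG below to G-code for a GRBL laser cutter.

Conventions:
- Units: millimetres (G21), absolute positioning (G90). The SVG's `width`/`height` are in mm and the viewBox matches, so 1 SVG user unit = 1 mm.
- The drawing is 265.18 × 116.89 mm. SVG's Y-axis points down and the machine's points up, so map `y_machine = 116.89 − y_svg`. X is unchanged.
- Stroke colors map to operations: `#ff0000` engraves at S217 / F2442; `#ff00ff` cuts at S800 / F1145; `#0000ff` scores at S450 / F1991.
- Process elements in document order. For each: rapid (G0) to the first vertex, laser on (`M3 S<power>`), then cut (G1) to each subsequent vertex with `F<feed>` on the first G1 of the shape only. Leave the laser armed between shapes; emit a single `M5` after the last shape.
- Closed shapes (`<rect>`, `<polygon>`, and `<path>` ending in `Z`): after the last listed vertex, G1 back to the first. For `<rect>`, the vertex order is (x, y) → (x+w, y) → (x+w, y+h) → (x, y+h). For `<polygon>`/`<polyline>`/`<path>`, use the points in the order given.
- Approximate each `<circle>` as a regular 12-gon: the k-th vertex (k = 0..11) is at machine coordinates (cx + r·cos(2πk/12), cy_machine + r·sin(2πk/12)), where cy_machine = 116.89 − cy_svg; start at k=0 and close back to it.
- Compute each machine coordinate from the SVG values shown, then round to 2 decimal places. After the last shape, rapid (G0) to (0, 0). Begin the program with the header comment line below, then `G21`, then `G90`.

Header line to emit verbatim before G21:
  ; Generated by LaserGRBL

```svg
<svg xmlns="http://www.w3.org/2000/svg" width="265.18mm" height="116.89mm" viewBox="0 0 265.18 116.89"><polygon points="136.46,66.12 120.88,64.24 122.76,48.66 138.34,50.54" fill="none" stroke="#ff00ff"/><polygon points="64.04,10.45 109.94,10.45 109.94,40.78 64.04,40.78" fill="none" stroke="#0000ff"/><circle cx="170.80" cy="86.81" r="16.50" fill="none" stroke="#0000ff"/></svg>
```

1 u = 1 mm; y_m = 116.89 − y.

[1] `<polygon>` regular polygon, #ff00ff→cut S800 F1145: (136.46,50.77) → (120.88,52.65) → (122.76,68.23) → (138.34,66.35) → (136.46,50.77) (closed)

[2] `<polygon>` rectangle, #0000ff→score S450 F1991: (64.04,106.44) → (109.94,106.44) → (109.94,76.11) → (64.04,76.11) → (64.04,106.44) (closed)

[3] `<circle>` circle, #0000ff→score S450 F1991: (187.30,30.08) → (185.09,38.33) → (179.05,44.37) → (170.80,46.58) → (162.55,44.37) → (156.51,38.33) → (154.30,30.08) → (156.51,21.83) → (162.55,15.79) → (170.80,13.58) → (179.05,15.79) → (185.09,21.83) → (187.30,30.08) (closed)

; Generated by LaserGRBL
G21
G90
G0 X136.46 Y50.77
M3 S800
G1 X120.88 Y52.65 F1145
G1 X122.76 Y68.23
G1 X138.34 Y66.35
G1 X136.46 Y50.77
G0 X64.04 Y106.44
M3 S450
G1 X109.94 Y106.44 F1991
G1 X109.94 Y76.11
G1 X64.04 Y76.11
G1 X64.04 Y106.44
G0 X187.30 Y30.08
M3 S450
G1 X185.09 Y38.33 F1991
G1 X179.05 Y44.37
G1 X170.80 Y46.58
G1 X162.55 Y44.37
G1 X156.51 Y38.33
G1 X154.30 Y30.08
G1 X156.51 Y21.83
G1 X162.55 Y15.79
G1 X170.80 Y13.58
G1 X179.05 Y15.79
G1 X185.09 Y21.83
G1 X187.30 Y30.08
M5
G0 X0.00 Y0.00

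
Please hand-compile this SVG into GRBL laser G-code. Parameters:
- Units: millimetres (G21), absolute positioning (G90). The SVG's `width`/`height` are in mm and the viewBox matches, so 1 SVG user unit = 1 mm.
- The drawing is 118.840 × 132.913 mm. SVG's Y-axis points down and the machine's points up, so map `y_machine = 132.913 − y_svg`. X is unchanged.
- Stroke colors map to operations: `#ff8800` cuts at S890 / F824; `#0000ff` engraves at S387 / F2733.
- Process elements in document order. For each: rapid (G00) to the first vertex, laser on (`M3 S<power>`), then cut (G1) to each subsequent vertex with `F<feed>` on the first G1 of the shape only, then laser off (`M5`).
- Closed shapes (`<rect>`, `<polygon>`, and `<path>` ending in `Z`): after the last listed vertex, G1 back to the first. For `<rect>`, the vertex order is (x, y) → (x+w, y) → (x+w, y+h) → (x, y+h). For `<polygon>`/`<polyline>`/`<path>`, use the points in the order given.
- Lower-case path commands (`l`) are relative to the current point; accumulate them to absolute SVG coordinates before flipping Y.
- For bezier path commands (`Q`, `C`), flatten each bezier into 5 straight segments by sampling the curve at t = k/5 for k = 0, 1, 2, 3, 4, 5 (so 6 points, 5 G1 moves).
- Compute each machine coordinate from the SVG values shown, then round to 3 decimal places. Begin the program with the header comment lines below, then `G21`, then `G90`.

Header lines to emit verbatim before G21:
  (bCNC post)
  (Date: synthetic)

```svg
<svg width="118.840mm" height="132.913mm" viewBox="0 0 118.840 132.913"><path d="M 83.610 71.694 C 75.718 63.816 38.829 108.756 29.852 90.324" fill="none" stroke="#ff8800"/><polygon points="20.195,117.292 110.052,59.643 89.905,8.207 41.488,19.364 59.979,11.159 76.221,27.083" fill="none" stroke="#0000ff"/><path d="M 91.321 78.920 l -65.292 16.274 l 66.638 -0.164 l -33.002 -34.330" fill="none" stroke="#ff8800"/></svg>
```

(bCNC post)
(Date: synthetic)
G21
G90
G00 X83.610 Y61.219
M3 S890
G1 X75.850 Y60.537 F824
G1 X63.863 Y52.756
G1 X50.380 Y43.453
G1 X38.132 Y38.205
G1 X29.852 Y42.589
M5
G00 X20.195 Y15.621
M3 S387
G1 X110.052 Y73.270 F2733
G1 X89.905 Y124.706
G1 X41.488 Y113.549
G1 X59.979 Y121.754
G1 X76.221 Y105.830
G1 X20.195 Y15.621
M5
G00 X91.321 Y53.993
M3 S890
G1 X26.029 Y37.719 F824
G1 X92.667 Y37.883
G1 X59.665 Y72.213
M5

1 u = 1 mm; y_m = 132.913 − y.

[1] `<path>` cubic bezier, #ff8800→cut S890 F824: (83.610,61.219) → (75.850,60.537) → (63.863,52.756) → (50.380,43.453) → (38.132,38.205) → (29.852,42.589)

[2] `<polygon>` closed polygon, #0000ff→engrave S387 F2733: (20.195,15.621) → (110.052,73.270) → (89.905,124.706) → (41.488,113.549) → (59.979,121.754) → (76.221,105.830) → (20.195,15.621) (closed)

[3] `<path>` open polyline, #ff8800→cut S890 F824: (91.321,53.993) → (26.029,37.719) → (92.667,37.883) → (59.665,72.213)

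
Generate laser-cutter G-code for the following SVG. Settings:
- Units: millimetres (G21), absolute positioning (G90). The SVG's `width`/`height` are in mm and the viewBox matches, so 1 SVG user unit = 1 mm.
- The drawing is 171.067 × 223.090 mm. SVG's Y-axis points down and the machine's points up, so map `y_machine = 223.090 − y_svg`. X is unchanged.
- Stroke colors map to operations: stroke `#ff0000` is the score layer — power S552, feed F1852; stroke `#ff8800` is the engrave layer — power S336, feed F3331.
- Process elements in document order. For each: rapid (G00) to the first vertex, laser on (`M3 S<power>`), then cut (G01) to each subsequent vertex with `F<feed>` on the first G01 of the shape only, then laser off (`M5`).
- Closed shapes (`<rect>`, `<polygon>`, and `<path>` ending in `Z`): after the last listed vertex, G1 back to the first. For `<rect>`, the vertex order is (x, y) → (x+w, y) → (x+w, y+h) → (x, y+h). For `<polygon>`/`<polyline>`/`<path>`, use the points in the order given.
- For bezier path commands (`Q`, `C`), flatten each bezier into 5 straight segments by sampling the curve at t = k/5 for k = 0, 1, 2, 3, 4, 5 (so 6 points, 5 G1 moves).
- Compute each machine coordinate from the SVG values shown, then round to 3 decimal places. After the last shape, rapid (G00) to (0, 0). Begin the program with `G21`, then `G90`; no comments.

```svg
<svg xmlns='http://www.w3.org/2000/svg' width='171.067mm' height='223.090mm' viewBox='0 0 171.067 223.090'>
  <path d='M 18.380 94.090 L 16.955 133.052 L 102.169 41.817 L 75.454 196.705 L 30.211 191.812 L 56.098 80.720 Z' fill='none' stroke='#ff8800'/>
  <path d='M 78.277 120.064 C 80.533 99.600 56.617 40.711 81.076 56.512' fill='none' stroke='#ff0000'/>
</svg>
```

G21
G90
G00 X18.380 Y129.000
M3 S336
G01 X16.955 Y90.038 F3331
G01 X102.169 Y181.273
G01 X75.454 Y26.385
G01 X30.211 Y31.278
G01 X56.098 Y142.370
G01 X18.380 Y129.000
M5
G00 X78.277 Y103.026
M3 S552
G01 X77.086 Y119.010 F1852
G01 X73.193 Y138.787
G01 X70.174 Y156.927
G01 X71.609 Y168.001
G01 X81.076 Y166.578
M5
G00 X0.000 Y0.000

viewBox `0 0 171.067 223.090` with mm width/height → 1 unit = 1 mm. Flip: y_m = 223.090 − y_svg.

**Shape 1** — `<path>` closed polygon, stroke `#ff8800` → engrave (S336, F3331). Machine vertices: (18.380,129.000) → (16.955,90.038) → (102.169,181.273) → (75.454,26.385) → (30.211,31.278) → (56.098,142.370) → (18.380,129.000). Closed: final G1 returns to the first vertex.

**Shape 2** — `<path>` cubic bezier, stroke `#ff0000` → score (S552, F1852). Control points (SVG): P0=(78.277,120.064), P1=(80.533,99.600), P2=(56.617,40.711), P3=(81.076,56.512); sampled at t=k/5. Machine vertices: (78.277,103.026) → (77.086,119.010) → (73.193,138.787) → (70.174,156.927) → (71.609,168.001) → (81.076,166.578). Open path.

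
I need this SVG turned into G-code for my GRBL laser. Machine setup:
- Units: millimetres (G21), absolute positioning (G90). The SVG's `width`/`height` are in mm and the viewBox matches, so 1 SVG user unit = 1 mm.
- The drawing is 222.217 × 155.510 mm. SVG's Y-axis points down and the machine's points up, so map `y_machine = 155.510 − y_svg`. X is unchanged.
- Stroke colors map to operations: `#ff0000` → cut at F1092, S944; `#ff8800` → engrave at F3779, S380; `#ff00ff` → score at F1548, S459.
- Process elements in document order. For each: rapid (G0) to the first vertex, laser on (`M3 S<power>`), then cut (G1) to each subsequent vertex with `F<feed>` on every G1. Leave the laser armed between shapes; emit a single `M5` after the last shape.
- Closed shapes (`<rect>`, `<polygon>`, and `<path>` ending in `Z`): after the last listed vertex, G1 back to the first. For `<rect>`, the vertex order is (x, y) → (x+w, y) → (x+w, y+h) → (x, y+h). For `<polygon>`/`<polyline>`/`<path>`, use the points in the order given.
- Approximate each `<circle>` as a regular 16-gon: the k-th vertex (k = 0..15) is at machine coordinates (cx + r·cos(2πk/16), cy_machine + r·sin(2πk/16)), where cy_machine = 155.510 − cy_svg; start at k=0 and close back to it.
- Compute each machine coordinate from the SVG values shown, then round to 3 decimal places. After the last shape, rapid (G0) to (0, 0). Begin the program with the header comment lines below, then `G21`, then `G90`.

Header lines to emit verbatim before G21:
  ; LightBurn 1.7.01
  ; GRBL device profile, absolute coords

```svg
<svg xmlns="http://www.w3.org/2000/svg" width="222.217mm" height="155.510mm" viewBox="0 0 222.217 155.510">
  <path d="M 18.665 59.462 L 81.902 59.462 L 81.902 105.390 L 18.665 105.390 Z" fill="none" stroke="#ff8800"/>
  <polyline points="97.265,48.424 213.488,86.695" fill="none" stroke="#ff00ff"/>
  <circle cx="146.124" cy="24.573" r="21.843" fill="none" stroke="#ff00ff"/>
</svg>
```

1 u = 1 mm; y_m = 155.510 − y.

[1] `<path>` rectangle, #ff8800→engrave S380 F3779: (18.665,96.048) → (81.902,96.048) → (81.902,50.120) → (18.665,50.120) → (18.665,96.048) (closed)

[2] `<polyline>` line segment, #ff00ff→score S459 F1548: (97.265,107.086) → (213.488,68.815)

[3] `<circle>` circle, #ff00ff→score S459 F1548: (167.967,130.937) → (166.304,139.296) → (161.569,146.382) → (154.483,151.117) → (146.124,152.780) → (137.765,151.117) → (130.679,146.382) → (125.944,139.296) → (124.281,130.937) → (125.944,122.578) → (130.679,115.492) → (137.765,110.757) → (146.124,109.094) → (154.483,110.757) → (161.569,115.492) → (166.304,122.578) → (167.967,130.937) (closed)

; LightBurn 1.7.01
; GRBL device profile, absolute coords
G21
G90
G0 X18.665 Y96.048
M3 S380
G1 X81.902 Y96.048 F3779
G1 X81.902 Y50.120 F3779
G1 X18.665 Y50.120 F3779
G1 X18.665 Y96.048 F3779
G0 X97.265 Y107.086
M3 S459
G1 X213.488 Y68.815 F1548
G0 X167.967 Y130.937
M3 S459
G1 X166.304 Y139.296 F1548
G1 X161.569 Y146.382 F1548
G1 X154.483 Y151.117 F1548
G1 X146.124 Y152.780 F1548
G1 X137.765 Y151.117 F1548
G1 X130.679 Y146.382 F1548
G1 X125.944 Y139.296 F1548
G1 X124.281 Y130.937 F1548
G1 X125.944 Y122.578 F1548
G1 X130.679 Y115.492 F1548
G1 X137.765 Y110.757 F1548
G1 X146.124 Y109.094 F1548
G1 X154.483 Y110.757 F1548
G1 X161.569 Y115.492 F1548
G1 X166.304 Y122.578 F1548
G1 X167.967 Y130.937 F1548
M5
G0 X0.000 Y0.000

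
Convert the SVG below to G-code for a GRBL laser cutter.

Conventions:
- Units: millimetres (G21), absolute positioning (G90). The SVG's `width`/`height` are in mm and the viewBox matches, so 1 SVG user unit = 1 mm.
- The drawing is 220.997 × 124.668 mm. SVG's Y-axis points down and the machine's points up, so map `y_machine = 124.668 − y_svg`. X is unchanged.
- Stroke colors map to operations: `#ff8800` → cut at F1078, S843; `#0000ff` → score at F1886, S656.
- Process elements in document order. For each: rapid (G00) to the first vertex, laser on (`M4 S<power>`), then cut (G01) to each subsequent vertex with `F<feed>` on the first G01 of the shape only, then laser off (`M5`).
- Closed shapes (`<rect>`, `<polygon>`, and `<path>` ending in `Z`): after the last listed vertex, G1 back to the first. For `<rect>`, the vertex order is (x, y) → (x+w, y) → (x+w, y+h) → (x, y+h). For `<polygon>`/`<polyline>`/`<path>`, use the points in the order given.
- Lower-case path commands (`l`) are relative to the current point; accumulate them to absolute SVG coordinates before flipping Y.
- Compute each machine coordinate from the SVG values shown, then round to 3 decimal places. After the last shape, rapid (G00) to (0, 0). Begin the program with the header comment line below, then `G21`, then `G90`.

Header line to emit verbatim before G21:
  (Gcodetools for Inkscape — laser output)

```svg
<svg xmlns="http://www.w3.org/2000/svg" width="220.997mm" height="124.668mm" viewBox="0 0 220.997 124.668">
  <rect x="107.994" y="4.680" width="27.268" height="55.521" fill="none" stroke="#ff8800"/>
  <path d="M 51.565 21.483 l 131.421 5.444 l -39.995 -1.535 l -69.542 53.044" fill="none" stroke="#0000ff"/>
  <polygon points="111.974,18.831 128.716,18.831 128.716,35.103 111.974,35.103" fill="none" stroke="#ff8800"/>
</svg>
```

viewBox `0 0 220.997 124.668` with mm width/height → 1 unit = 1 mm. Flip: y_m = 124.668 − y_svg.

**Shape 1** — `<rect>` rectangle, stroke `#ff8800` → cut (S843, F1078). Machine vertices: (107.994,119.988) → (135.262,119.988) → (135.262,64.467) → (107.994,64.467) → (107.994,119.988). Closed: final G1 returns to the first vertex.

**Shape 2** — `<path>` open polyline, stroke `#0000ff` → score (S656, F1886). Machine vertices: (51.565,103.185) → (182.986,97.741) → (142.991,99.276) → (73.449,46.232). Open path.

**Shape 3** — `<polygon>` rectangle, stroke `#ff8800` → cut (S843, F1078). Machine vertices: (111.974,105.837) → (128.716,105.837) → (128.716,89.565) → (111.974,89.565) → (111.974,105.837). Closed: final G1 returns to the first vertex.

(Gcodetools for Inkscape — laser output)
G21
G90
G00 X107.994 Y119.988
M4 S843
G01 X135.262 Y119.988 F1078
G01 X135.262 Y64.467
G01 X107.994 Y64.467
G01 X107.994 Y119.988
M5
G00 X51.565 Y103.185
M4 S656
G01 X182.986 Y97.741 F1886
G01 X142.991 Y99.276
G01 X73.449 Y46.232
M5
G00 X111.974 Y105.837
M4 S843
G01 X128.716 Y105.837 F1078
G01 X128.716 Y89.565
G01 X111.974 Y89.565
G01 X111.974 Y105.837
M5
G00 X0.000 Y0.000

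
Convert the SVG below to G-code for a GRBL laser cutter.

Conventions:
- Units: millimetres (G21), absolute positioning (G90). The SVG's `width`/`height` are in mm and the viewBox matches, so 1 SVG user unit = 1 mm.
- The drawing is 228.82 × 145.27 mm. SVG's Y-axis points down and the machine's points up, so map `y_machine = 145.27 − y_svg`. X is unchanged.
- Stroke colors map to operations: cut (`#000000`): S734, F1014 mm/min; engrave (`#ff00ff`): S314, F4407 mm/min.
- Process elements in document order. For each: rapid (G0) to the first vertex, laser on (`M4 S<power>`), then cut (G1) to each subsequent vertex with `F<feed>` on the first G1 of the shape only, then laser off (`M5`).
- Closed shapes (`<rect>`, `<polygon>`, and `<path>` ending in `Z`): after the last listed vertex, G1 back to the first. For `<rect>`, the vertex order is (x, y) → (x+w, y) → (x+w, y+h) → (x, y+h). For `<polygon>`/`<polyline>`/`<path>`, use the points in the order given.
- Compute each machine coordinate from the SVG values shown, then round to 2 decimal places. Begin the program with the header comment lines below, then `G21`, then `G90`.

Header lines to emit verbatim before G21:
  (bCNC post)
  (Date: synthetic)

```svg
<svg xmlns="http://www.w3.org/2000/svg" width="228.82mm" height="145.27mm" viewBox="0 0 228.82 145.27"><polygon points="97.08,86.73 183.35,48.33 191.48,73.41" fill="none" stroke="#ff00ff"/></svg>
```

Since the viewBox matches the mm dimensions, user units are millimetres directly. The only transform is the Y-flip y_m = 145.27 − y_svg.

Shape 1 is a closed polygon drawn with `<polygon>`. Its stroke #ff00ff means engrave at S314, F4407. After flipping Y the toolpath is (97.08,58.54) → (183.35,96.94) → (191.48,71.86) → (97.08,58.54), returning to the start.

(bCNC post)
(Date: synthetic)
G21
G90
G0 X97.08 Y58.54
M4 S314
G1 X183.35 Y96.94 F4407
G1 X191.48 Y71.86
G1 X97.08 Y58.54
M5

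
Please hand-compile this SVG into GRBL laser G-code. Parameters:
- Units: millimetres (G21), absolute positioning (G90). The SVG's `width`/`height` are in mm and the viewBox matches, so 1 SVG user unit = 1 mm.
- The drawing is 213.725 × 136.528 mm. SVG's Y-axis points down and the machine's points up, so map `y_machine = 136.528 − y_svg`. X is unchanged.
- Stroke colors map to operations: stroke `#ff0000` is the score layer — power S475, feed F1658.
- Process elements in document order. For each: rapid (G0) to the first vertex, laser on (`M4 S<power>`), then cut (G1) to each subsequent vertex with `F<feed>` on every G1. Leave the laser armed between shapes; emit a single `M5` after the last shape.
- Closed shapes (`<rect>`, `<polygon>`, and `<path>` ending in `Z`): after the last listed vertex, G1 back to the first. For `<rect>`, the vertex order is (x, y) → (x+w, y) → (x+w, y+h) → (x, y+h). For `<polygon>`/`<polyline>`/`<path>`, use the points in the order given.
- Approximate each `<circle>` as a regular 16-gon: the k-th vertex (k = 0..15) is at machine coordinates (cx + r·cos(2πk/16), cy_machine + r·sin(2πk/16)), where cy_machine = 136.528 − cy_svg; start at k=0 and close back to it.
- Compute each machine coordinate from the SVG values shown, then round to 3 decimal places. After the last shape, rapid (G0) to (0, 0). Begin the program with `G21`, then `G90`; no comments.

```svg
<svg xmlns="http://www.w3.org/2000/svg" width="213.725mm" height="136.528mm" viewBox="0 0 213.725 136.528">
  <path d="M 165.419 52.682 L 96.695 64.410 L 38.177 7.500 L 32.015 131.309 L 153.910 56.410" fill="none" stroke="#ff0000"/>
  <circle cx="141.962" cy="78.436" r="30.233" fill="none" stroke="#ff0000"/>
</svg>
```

viewBox `0 0 213.725 136.528` with mm width/height → 1 unit = 1 mm. Flip: y_m = 136.528 − y_svg.

**Shape 1** — `<path>` open polyline, stroke `#ff0000` → score (S475, F1658). Machine vertices: (165.419,83.846) → (96.695,72.118) → (38.177,129.028) → (32.015,5.219) → (153.910,80.118). Open path.

**Shape 2** — `<circle>` circle, stroke `#ff0000` → score (S475, F1658). Machine vertices: (172.195,58.092) → (169.894,69.662) → (163.340,79.470) → (153.532,86.024) → (141.962,88.325) → (130.392,86.024) → (120.584,79.470) → (114.030,69.662) → (111.729,58.092) → (114.030,46.522) → (120.584,36.714) → (130.392,30.160) → (141.962,27.859) → (153.532,30.160) → (163.340,36.714) → (169.894,46.522) → (172.195,58.092). Closed: final G1 returns to the first vertex.

G21
G90
G0 X165.419 Y83.846
M4 S475
G1 X96.695 Y72.118 F1658
G1 X38.177 Y129.028 F1658
G1 X32.015 Y5.219 F1658
G1 X153.910 Y80.118 F1658
G0 X172.195 Y58.092
M4 S475
G1 X169.894 Y69.662 F1658
G1 X163.340 Y79.470 F1658
G1 X153.532 Y86.024 F1658
G1 X141.962 Y88.325 F1658
G1 X130.392 Y86.024 F1658
G1 X120.584 Y79.470 F1658
G1 X114.030 Y69.662 F1658
G1 X111.729 Y58.092 F1658
G1 X114.030 Y46.522 F1658
G1 X120.584 Y36.714 F1658
G1 X130.392 Y30.160 F1658
G1 X141.962 Y27.859 F1658
G1 X153.532 Y30.160 F1658
G1 X163.340 Y36.714 F1658
G1 X169.894 Y46.522 F1658
G1 X172.195 Y58.092 F1658
M5
G0 X0.000 Y0.000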